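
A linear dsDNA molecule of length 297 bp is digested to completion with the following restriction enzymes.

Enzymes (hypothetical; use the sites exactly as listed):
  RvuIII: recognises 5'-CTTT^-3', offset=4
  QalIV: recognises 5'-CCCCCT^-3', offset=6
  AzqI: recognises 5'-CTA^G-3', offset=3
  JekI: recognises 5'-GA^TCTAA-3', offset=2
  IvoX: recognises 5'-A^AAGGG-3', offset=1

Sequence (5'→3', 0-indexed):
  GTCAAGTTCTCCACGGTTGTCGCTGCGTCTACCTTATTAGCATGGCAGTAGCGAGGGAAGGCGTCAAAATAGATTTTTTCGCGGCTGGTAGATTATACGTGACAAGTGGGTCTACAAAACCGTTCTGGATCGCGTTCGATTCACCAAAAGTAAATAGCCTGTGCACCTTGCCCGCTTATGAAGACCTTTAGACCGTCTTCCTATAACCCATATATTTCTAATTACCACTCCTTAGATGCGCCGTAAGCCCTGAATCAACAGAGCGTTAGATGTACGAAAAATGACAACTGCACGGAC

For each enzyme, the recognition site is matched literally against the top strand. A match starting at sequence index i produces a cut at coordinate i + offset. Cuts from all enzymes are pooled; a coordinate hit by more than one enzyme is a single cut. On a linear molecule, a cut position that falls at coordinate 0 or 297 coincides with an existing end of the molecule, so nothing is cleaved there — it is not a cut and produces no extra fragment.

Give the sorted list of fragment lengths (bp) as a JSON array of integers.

[108,189]

Per-enzyme occurrences:
  RvuIII CTTT/4: at [185] ⇒ [189]
  QalIV (CCCCCT, off=6): no sites
  AzqI (CTAG, off=3): no sites
  JekI (GATCTAA, off=2): no sites
  IvoX (AAAGGG, off=1): no sites

All cut coordinates (distinct, sorted): [189]

Fragment lengths:
  [0,189): 189 bp
  [189,297): 108 bp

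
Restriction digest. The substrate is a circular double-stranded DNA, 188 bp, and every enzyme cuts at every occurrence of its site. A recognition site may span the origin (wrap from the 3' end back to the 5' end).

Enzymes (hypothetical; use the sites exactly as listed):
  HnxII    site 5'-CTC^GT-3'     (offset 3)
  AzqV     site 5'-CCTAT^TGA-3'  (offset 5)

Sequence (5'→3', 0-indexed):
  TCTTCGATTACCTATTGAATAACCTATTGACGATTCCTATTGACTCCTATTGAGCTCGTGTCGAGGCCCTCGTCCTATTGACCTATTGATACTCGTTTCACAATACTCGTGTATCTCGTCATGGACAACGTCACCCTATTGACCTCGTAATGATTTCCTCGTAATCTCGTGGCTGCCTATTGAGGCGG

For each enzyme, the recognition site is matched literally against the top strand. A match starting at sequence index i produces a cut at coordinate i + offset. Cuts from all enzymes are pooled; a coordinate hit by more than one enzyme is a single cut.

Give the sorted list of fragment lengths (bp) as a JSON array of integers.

Site scan:
  HnxII CTCGT/3: at [54, 68, 91, 105, 114, 143, 157, 165] ⇒ [57, 71, 94, 108, 117, 146, 160, 168]
  AzqV CCTATTGA/5: at [10, 22, 35, 45, 73, 81, 134, 175] ⇒ [15, 27, 40, 50, 78, 86, 139, 180]

Pooled cuts: [15, 27, 40, 50, 57, 71, 78, 86, 94, 108, 117, 139, 146, 160, 168, 180]

Fragment lengths:
  15→27: 12 bp
  27→40: 13 bp
  40→50: 10 bp
  50→57: 7 bp
  57→71: 14 bp
  71→78: 7 bp
  78→86: 8 bp
  86→94: 8 bp
  94→108: 14 bp
  108→117: 9 bp
  117→139: 22 bp
  139→146: 7 bp
  146→160: 14 bp
  160→168: 8 bp
  168→180: 12 bp
  180→15 (wrap): 188-180+15 = 23 bp

[7,7,7,8,8,8,9,10,12,12,13,14,14,14,22,23]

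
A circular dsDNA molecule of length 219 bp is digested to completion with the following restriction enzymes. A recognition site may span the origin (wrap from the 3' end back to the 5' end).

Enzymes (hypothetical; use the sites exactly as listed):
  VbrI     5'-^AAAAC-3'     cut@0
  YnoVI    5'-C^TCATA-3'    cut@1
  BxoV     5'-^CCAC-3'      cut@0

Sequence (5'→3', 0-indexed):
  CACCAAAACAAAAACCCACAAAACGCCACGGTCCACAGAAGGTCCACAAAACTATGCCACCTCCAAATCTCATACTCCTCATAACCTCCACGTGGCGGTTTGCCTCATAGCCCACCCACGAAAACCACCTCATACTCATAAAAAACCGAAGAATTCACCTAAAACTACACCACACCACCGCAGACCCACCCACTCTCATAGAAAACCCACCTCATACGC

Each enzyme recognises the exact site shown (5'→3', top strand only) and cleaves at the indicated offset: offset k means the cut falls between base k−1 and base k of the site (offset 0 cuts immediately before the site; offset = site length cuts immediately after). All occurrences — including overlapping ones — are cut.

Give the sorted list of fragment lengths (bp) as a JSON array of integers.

[4,4,4,4,4,5,5,5,5,5,5,5,6,6,6,6,6,6,7,7,7,9,9,9,9,11,11,13,17,19]

Per-enzyme occurrences:
  VbrI (AAAAC, off=0): starts [4, 10, 19, 47, 120, 141, 160, 201] → cuts [4, 10, 19, 47, 120, 141, 160, 201]
  YnoVI (CTCATA, off=1): starts [68, 77, 103, 128, 134, 194, 210] → cuts [69, 78, 104, 129, 135, 195, 211]
  BxoV (CCAC, off=0): starts [15, 25, 32, 43, 56, 87, 111, 115, 124, 169, 174, 185, 189, 206, 218] → cuts [15, 25, 32, 43, 56, 87, 111, 115, 124, 169, 174, 185, 189, 206, 218]

Pooled cuts: [4, 10, 15, 19, 25, 32, 43, 47, 56, 69, 78, 87, 104, 111, 115, 120, 124, 129, 135, 141, 160, 169, 174, 185, 189, 195, 201, 206, 211, 218]

Fragment lengths:
  4→10: 6 bp
  10→15: 5 bp
  15→19: 4 bp
  19→25: 6 bp
  25→32: 7 bp
  32→43: 11 bp
  43→47: 4 bp
  47→56: 9 bp
  56→69: 13 bp
  69→78: 9 bp
  78→87: 9 bp
  87→104: 17 bp
  104→111: 7 bp
  111→115: 4 bp
  115→120: 5 bp
  120→124: 4 bp
  124→129: 5 bp
  129→135: 6 bp
  135→141: 6 bp
  141→160: 19 bp
  160→169: 9 bp
  169→174: 5 bp
  174→185: 11 bp
  185→189: 4 bp
  189→195: 6 bp
  195→201: 6 bp
  201→206: 5 bp
  206→211: 5 bp
  211→218: 7 bp
  218→4 (wrap): 219-218+4 = 5 bp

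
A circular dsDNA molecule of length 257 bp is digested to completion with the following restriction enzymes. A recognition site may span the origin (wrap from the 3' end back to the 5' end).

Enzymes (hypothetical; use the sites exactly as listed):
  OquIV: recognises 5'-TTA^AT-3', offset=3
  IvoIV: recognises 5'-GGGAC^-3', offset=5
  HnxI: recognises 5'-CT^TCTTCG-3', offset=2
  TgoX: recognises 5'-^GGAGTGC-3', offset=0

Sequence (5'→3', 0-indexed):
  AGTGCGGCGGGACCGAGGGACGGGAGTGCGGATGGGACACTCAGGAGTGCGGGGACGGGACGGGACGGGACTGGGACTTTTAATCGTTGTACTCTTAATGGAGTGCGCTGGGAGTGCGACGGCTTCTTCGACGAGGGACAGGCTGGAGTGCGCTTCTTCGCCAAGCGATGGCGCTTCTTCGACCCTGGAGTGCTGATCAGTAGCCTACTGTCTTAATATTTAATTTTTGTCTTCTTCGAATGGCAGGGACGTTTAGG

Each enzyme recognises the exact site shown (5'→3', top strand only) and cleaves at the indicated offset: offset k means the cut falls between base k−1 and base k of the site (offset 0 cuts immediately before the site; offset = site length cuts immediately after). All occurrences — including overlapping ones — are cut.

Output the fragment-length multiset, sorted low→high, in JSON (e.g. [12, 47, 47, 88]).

[1,2,5,5,5,5,5,5,5,6,7,8,10,10,11,11,13,14,15,15,15,16,18,21,29]

Per-enzyme occurrences:
  OquIV (TTAAT, off=3): starts [79, 94, 212, 219] → cuts [82, 97, 215, 222]
  IvoIV (GGGAC, off=5): starts [8, 16, 33, 51, 56, 61, 66, 72, 134, 245] → cuts [13, 21, 38, 56, 61, 66, 71, 77, 139, 250]
  HnxI (CTTCTTCG, off=2): starts [122, 152, 173, 230] → cuts [124, 154, 175, 232]
  TgoX (GGAGTGC, off=0): starts [22, 43, 99, 110, 144, 186, 255] → cuts [22, 43, 99, 110, 144, 186, 255]

All cut coordinates (distinct, sorted): [13, 21, 22, 38, 43, 56, 61, 66, 71, 77, 82, 97, 99, 110, 124, 139, 144, 154, 175, 186, 215, 222, 232, 250, 255]

Fragment lengths:
  13→21: 8 bp
  21→22: 1 bp
  22→38: 16 bp
  38→43: 5 bp
  43→56: 13 bp
  56→61: 5 bp
  61→66: 5 bp
  66→71: 5 bp
  71→77: 6 bp
  77→82: 5 bp
  82→97: 15 bp
  97→99: 2 bp
  99→110: 11 bp
  110→124: 14 bp
  124→139: 15 bp
  139→144: 5 bp
  144→154: 10 bp
  154→175: 21 bp
  175→186: 11 bp
  186→215: 29 bp
  215→222: 7 bp
  222→232: 10 bp
  232→250: 18 bp
  250→255: 5 bp
  255→13 (wrap): 257-255+13 = 15 bp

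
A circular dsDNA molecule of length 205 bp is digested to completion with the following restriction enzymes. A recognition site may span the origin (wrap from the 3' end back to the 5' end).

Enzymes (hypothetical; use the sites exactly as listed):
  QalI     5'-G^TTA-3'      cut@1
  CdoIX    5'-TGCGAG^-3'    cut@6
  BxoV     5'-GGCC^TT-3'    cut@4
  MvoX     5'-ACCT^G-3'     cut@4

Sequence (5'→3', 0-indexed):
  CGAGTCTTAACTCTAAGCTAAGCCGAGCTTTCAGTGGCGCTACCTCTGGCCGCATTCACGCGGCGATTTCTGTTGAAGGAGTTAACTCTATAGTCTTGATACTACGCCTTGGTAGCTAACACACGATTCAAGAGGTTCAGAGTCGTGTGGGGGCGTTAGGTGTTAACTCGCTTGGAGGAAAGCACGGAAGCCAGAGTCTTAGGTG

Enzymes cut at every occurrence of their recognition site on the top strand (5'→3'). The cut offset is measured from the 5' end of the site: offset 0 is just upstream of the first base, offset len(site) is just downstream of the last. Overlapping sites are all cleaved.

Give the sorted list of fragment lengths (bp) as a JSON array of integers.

[7,47,74,77]

Scan for sites:
  QalI (GTTA, off=1): starts [80, 154, 161] → cuts [81, 155, 162]
  CdoIX (TGCGAG, off=6): starts [203] → cuts [4]
  BxoV (GGCCTT, off=4): no sites
  MvoX (ACCTG, off=4): no sites

Pooled cuts: [4, 81, 155, 162]

Fragments:
  4→81: 77 bp
  81→155: 74 bp
  155→162: 7 bp
  162→4 (wrap): 205-162+4 = 47 bp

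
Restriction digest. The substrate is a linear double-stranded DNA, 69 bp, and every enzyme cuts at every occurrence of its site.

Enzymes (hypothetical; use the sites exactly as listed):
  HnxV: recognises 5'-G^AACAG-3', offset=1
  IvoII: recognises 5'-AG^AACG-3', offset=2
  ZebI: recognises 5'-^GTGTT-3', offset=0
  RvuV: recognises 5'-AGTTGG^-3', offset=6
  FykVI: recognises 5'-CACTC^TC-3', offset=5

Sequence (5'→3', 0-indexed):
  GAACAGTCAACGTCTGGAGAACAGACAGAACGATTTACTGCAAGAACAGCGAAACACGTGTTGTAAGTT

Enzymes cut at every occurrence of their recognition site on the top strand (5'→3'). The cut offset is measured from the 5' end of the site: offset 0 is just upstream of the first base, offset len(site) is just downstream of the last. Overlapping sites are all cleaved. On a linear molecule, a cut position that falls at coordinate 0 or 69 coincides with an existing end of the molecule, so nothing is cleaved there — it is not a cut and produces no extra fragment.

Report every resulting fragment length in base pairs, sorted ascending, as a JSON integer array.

[1,9,12,13,16,18]

Site scan:
  HnxV GAACAG/1: at [0, 18, 43] ⇒ [1, 19, 44]
  IvoII AGAACG/2: at [26] ⇒ [28]
  ZebI GTGTT/0: at [57] ⇒ [57]
  RvuV (AGTTGG, off=6): no sites
  FykVI (CACTCTC, off=5): no sites

All cut coordinates (distinct, sorted): [1, 19, 28, 44, 57]

Fragments:
  [0,1): 1 bp
  [1,19): 18 bp
  [19,28): 9 bp
  [28,44): 16 bp
  [44,57): 13 bp
  [57,69): 12 bp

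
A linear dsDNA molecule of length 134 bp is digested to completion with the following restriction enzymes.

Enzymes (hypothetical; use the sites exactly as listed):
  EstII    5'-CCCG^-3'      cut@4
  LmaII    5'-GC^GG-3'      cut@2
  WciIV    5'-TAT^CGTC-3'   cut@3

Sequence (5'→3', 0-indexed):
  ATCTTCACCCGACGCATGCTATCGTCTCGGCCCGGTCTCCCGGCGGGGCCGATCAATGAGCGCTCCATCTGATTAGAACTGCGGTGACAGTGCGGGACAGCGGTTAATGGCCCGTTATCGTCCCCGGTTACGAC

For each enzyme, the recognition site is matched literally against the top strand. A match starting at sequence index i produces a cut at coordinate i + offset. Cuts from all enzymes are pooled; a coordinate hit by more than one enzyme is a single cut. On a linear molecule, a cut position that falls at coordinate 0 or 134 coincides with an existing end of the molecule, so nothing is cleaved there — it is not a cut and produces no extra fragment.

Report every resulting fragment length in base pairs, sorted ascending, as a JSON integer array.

Per-enzyme occurrences:
  EstII (CCCG, off=4): starts [7, 30, 38, 110, 122] → cuts [11, 34, 42, 114, 126]
  LmaII (GCGG, off=2): starts [42, 80, 91, 99] → cuts [44, 82, 93, 101]
  WciIV (TATCGTC, off=3): starts [19, 115] → cuts [22, 118]

Pooled cuts: [11, 22, 34, 42, 44, 82, 93, 101, 114, 118, 126]

Fragment lengths:
  [0,11): 11 bp
  [11,22): 11 bp
  [22,34): 12 bp
  [34,42): 8 bp
  [42,44): 2 bp
  [44,82): 38 bp
  [82,93): 11 bp
  [93,101): 8 bp
  [101,114): 13 bp
  [114,118): 4 bp
  [118,126): 8 bp
  [126,134): 8 bp

[2,4,8,8,8,8,11,11,11,12,13,38]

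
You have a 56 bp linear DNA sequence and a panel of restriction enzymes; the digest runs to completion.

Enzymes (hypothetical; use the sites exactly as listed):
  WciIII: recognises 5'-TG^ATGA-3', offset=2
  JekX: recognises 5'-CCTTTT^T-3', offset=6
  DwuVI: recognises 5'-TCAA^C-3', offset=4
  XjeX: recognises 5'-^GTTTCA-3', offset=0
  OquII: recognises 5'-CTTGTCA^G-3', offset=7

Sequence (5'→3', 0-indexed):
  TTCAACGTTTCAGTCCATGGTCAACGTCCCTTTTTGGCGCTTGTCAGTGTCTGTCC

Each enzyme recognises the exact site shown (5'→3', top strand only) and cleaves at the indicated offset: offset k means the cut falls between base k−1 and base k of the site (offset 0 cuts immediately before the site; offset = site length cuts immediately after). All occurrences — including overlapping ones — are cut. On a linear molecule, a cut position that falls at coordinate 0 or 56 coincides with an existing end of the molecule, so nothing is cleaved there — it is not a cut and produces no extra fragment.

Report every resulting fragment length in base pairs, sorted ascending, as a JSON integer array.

[1,5,10,10,12,18]

Scan for sites:
  WciIII (TGATGA, off=2): no sites
  JekX (CCTTTTT, off=6): starts [28] → cuts [34]
  DwuVI (TCAAC, off=4): starts [1, 20] → cuts [5, 24]
  XjeX (GTTTCA, off=0): starts [6] → cuts [6]
  OquII (CTTGTCAG, off=7): starts [39] → cuts [46]

Pooled cuts: [5, 6, 24, 34, 46]

Fragments:
  [0,5): 5 bp
  [5,6): 1 bp
  [6,24): 18 bp
  [24,34): 10 bp
  [34,46): 12 bp
  [46,56): 10 bp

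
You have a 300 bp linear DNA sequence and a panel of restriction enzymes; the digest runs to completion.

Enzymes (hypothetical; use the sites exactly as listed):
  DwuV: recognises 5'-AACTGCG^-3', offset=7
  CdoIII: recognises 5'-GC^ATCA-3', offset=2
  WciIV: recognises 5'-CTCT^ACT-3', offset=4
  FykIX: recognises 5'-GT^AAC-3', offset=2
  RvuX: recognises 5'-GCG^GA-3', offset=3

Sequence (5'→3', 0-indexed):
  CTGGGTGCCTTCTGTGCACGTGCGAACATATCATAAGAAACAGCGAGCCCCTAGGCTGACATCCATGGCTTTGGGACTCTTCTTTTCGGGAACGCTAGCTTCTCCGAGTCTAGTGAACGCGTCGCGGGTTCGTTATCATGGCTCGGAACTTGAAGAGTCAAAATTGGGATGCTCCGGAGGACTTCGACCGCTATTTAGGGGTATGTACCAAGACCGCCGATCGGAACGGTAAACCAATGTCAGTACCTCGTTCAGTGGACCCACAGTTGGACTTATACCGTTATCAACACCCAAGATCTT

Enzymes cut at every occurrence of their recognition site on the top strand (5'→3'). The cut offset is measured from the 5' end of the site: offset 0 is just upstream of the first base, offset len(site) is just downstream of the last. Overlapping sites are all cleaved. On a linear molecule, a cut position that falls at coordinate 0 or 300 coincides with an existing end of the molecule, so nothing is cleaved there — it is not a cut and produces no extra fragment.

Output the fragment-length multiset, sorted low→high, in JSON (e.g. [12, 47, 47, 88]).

[300]

Per-enzyme occurrences:
  DwuV (AACTGCG, off=7): no sites
  CdoIII (GCATCA, off=2): no sites
  WciIV (CTCTACT, off=4): no sites
  FykIX (GTAAC, off=2): no sites
  RvuX (GCGGA, off=3): no sites

All cut coordinates (distinct, sorted): ∅

Fragments:
  no cuts → one linear fragment of 300 bp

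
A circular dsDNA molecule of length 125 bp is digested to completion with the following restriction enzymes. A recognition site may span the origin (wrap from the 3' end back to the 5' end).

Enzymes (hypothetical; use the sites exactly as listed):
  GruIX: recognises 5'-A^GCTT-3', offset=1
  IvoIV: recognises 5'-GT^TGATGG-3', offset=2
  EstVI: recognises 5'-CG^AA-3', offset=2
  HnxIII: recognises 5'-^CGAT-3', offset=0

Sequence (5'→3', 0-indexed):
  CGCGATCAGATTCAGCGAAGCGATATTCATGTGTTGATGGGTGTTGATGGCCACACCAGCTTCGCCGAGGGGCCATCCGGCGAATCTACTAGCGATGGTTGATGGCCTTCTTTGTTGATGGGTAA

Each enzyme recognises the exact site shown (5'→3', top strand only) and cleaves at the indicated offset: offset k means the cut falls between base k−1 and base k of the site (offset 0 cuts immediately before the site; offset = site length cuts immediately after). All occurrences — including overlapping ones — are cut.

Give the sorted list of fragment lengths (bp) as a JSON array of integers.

Per-enzyme occurrences:
  GruIX (AGCTT, off=1): starts [57] → cuts [58]
  IvoIV (GTTGATGG, off=2): starts [32, 42, 97, 113] → cuts [34, 44, 99, 115]
  EstVI (CGAA, off=2): starts [15, 80] → cuts [17, 82]
  HnxIII (CGAT, off=0): starts [2, 20, 92] → cuts [2, 20, 92]

All cut coordinates (distinct, sorted): [2, 17, 20, 34, 44, 58, 82, 92, 99, 115]

Fragment lengths:
  2→17: 15 bp
  17→20: 3 bp
  20→34: 14 bp
  34→44: 10 bp
  44→58: 14 bp
  58→82: 24 bp
  82→92: 10 bp
  92→99: 7 bp
  99→115: 16 bp
  115→2 (wrap): 125-115+2 = 12 bp

[3,7,10,10,12,14,14,15,16,24]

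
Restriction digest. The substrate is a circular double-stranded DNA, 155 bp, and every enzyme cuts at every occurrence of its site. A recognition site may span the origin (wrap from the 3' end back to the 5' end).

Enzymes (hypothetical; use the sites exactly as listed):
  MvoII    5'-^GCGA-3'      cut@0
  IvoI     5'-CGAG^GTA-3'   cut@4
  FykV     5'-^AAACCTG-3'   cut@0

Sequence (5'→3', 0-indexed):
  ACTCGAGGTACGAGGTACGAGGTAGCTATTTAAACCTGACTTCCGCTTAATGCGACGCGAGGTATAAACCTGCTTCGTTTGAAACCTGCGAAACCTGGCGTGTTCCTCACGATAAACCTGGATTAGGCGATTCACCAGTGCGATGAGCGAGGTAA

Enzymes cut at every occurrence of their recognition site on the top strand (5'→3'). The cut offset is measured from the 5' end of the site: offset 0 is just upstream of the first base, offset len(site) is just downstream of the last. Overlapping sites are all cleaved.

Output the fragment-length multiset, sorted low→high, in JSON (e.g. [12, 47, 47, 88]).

Site scan:
  MvoII GCGA/0: at [51, 56, 87, 126, 139, 146] ⇒ [51, 56, 87, 126, 139, 146]
  IvoI CGAGGTA/4: at [3, 10, 17, 57, 147] ⇒ [7, 14, 21, 61, 151]
  FykV AAACCTG/0: at [31, 65, 81, 90, 113] ⇒ [31, 65, 81, 90, 113]

All cut coordinates (distinct, sorted): [7, 14, 21, 31, 51, 56, 61, 65, 81, 87, 90, 113, 126, 139, 146, 151]

Fragment lengths:
  7→14: 7 bp
  14→21: 7 bp
  21→31: 10 bp
  31→51: 20 bp
  51→56: 5 bp
  56→61: 5 bp
  61→65: 4 bp
  65→81: 16 bp
  81→87: 6 bp
  87→90: 3 bp
  90→113: 23 bp
  113→126: 13 bp
  126→139: 13 bp
  139→146: 7 bp
  146→151: 5 bp
  151→7 (wrap): 155-151+7 = 11 bp

[3,4,5,5,5,6,7,7,7,10,11,13,13,16,20,23]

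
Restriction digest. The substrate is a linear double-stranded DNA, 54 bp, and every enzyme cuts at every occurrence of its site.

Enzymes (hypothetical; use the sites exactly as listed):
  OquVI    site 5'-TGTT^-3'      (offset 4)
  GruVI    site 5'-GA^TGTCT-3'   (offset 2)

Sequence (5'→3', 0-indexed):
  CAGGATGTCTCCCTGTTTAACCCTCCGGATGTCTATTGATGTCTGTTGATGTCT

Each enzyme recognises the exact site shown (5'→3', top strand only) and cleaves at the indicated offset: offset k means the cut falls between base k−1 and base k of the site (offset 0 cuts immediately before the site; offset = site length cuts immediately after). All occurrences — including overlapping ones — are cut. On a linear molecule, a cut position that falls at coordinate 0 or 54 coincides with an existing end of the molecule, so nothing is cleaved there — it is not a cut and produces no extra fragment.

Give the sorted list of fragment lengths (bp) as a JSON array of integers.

Per-enzyme occurrences:
  OquVI (TGTT, off=4): starts [13, 43] → cuts [17, 47]
  GruVI (GATGTCT, off=2): starts [3, 27, 37, 47] → cuts [5, 29, 39, 49]

All cut coordinates (distinct, sorted): [5, 17, 29, 39, 47, 49]

Fragment lengths:
  [0,5): 5 bp
  [5,17): 12 bp
  [17,29): 12 bp
  [29,39): 10 bp
  [39,47): 8 bp
  [47,49): 2 bp
  [49,54): 5 bp

[2,5,5,8,10,12,12]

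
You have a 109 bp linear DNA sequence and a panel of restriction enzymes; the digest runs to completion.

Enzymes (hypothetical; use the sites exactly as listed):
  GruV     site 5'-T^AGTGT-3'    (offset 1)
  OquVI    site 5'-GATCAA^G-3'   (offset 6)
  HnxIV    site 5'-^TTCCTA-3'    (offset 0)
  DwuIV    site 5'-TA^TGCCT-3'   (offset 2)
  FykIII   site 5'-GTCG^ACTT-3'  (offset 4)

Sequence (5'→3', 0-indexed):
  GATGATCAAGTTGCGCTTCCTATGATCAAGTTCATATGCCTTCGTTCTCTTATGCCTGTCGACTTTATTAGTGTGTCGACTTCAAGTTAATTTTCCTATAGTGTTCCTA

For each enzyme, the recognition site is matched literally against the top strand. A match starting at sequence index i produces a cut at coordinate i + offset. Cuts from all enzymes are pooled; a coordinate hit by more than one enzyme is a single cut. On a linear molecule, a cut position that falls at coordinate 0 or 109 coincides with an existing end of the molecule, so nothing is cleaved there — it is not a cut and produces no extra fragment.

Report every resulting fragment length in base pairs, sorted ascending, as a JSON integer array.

[4,6,7,7,7,8,9,9,9,13,14,16]

Per-enzyme occurrences:
  GruV TAGTGT/1: at [68, 98] ⇒ [69, 99]
  OquVI GATCAAG/6: at [3, 23] ⇒ [9, 29]
  HnxIV TTCCTA/0: at [16, 92, 103] ⇒ [16, 92, 103]
  DwuIV TATGCCT/2: at [34, 50] ⇒ [36, 52]
  FykIII GTCGACTT/4: at [57, 74] ⇒ [61, 78]

All cut coordinates (distinct, sorted): [9, 16, 29, 36, 52, 61, 69, 78, 92, 99, 103]

Fragment lengths:
  [0,9): 9 bp
  [9,16): 7 bp
  [16,29): 13 bp
  [29,36): 7 bp
  [36,52): 16 bp
  [52,61): 9 bp
  [61,69): 8 bp
  [69,78): 9 bp
  [78,92): 14 bp
  [92,99): 7 bp
  [99,103): 4 bp
  [103,109): 6 bp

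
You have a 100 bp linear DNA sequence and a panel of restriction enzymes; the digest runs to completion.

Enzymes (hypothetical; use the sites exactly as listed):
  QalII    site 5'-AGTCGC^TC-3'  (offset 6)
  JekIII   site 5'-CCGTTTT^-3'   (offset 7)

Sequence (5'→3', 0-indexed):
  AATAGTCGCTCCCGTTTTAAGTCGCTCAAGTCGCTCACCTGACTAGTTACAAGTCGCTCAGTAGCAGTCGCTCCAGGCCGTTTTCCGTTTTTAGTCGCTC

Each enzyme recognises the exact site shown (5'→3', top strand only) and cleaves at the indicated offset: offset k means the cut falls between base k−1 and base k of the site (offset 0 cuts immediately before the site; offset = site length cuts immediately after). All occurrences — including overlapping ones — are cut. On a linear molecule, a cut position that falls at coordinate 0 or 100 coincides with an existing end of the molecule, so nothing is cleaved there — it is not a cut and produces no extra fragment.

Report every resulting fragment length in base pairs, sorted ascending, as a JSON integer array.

Per-enzyme occurrences:
  QalII AGTCGCTC/6: at [3, 19, 28, 51, 65, 92] ⇒ [9, 25, 34, 57, 71, 98]
  JekIII CCGTTTT/7: at [11, 77, 84] ⇒ [18, 84, 91]

Pooled cuts: [9, 18, 25, 34, 57, 71, 84, 91, 98]

Fragments:
  [0,9): 9 bp
  [9,18): 9 bp
  [18,25): 7 bp
  [25,34): 9 bp
  [34,57): 23 bp
  [57,71): 14 bp
  [71,84): 13 bp
  [84,91): 7 bp
  [91,98): 7 bp
  [98,100): 2 bp

[2,7,7,7,9,9,9,13,14,23]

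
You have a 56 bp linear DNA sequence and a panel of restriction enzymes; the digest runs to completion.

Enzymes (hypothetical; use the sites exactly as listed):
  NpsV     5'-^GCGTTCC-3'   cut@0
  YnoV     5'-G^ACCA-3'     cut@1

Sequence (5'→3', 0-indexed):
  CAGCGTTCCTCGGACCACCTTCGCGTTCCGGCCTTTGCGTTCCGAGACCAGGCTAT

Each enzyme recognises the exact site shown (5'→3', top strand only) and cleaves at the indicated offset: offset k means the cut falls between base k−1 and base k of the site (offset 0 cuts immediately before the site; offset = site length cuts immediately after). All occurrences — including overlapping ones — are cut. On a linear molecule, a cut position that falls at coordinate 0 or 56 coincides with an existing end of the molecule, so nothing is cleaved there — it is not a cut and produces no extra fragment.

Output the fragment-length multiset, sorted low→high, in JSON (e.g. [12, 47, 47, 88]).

Per-enzyme occurrences:
  NpsV (GCGTTCC, off=0): starts [2, 22, 36] → cuts [2, 22, 36]
  YnoV (GACCA, off=1): starts [12, 45] → cuts [13, 46]

Pooled cuts: [2, 13, 22, 36, 46]

Fragments:
  [0,2): 2 bp
  [2,13): 11 bp
  [13,22): 9 bp
  [22,36): 14 bp
  [36,46): 10 bp
  [46,56): 10 bp

[2,9,10,10,11,14]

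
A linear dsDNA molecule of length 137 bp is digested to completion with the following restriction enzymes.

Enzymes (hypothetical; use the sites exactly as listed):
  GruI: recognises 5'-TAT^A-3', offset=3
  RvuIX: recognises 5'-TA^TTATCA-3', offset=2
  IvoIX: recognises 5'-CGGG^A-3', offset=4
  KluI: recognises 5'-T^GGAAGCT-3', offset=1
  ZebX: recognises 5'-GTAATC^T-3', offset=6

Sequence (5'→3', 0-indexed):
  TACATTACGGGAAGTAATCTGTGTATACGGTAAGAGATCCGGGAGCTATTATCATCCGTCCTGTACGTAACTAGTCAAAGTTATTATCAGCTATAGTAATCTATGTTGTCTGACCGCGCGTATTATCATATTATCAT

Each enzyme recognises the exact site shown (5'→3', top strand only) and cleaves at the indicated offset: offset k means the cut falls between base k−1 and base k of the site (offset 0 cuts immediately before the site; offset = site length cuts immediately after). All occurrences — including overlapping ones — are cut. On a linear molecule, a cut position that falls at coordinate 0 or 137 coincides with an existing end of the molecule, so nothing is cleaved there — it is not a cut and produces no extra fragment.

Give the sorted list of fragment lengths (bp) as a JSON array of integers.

[5,7,7,7,8,8,11,11,17,21,35]

Site scan:
  GruI TATA/3: at [23, 91] ⇒ [26, 94]
  RvuIX TATTATCA/2: at [46, 81, 120, 128] ⇒ [48, 83, 122, 130]
  IvoIX CGGGA/4: at [7, 39] ⇒ [11, 43]
  KluI (TGGAAGCT, off=1): no sites
  ZebX GTAATCT/6: at [13, 95] ⇒ [19, 101]

All cut coordinates (distinct, sorted): [11, 19, 26, 43, 48, 83, 94, 101, 122, 130]

Fragments:
  [0,11): 11 bp
  [11,19): 8 bp
  [19,26): 7 bp
  [26,43): 17 bp
  [43,48): 5 bp
  [48,83): 35 bp
  [83,94): 11 bp
  [94,101): 7 bp
  [101,122): 21 bp
  [122,130): 8 bp
  [130,137): 7 bp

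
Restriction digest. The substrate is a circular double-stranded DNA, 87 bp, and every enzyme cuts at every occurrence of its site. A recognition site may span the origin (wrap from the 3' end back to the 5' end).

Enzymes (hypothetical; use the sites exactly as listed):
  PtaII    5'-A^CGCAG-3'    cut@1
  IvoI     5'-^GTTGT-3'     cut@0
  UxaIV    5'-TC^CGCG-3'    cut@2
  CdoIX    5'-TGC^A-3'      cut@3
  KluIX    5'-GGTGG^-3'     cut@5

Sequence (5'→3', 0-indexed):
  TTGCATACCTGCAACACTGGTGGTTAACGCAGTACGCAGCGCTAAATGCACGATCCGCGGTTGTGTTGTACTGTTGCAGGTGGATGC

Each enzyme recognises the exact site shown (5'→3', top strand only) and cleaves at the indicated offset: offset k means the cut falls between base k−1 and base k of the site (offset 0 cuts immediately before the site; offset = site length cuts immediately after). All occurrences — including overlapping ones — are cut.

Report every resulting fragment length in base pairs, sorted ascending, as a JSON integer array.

Site scan:
  PtaII ACGCAG/1: at [26, 33] ⇒ [27, 34]
  IvoI GTTGT/0: at [59, 64] ⇒ [59, 64]
  UxaIV TCCGCG/2: at [53] ⇒ [55]
  CdoIX TGCA/3: at [1, 9, 46, 74] ⇒ [4, 12, 49, 77]
  KluIX GGTGG/5: at [18, 78] ⇒ [23, 83]

Pooled cuts: [4, 12, 23, 27, 34, 49, 55, 59, 64, 77, 83]

Fragment lengths:
  4→12: 8 bp
  12→23: 11 bp
  23→27: 4 bp
  27→34: 7 bp
  34→49: 15 bp
  49→55: 6 bp
  55→59: 4 bp
  59→64: 5 bp
  64→77: 13 bp
  77→83: 6 bp
  83→4 (wrap): 87-83+4 = 8 bp

[4,4,5,6,6,7,8,8,11,13,15]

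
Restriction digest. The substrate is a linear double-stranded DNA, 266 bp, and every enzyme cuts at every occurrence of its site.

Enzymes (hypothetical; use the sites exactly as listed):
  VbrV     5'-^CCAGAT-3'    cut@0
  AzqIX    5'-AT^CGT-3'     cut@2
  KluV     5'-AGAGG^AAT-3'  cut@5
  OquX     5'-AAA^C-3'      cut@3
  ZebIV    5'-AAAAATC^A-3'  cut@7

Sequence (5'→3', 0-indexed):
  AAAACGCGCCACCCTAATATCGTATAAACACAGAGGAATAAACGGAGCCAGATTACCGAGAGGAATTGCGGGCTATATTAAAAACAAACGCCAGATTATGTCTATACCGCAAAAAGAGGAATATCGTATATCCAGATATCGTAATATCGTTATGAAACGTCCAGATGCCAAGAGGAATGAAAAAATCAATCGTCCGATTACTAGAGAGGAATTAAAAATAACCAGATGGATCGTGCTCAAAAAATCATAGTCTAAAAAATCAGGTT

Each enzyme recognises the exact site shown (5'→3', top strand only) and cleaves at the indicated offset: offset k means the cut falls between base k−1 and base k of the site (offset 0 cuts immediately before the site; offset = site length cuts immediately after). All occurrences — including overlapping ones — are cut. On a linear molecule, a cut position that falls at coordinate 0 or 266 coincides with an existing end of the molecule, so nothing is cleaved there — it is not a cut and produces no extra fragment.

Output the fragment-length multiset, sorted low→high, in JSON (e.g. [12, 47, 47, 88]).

Scan for sites:
  VbrV (CCAGAT, off=0): starts [47, 90, 131, 160, 221] → cuts [47, 90, 131, 160, 221]
  AzqIX (ATCGT, off=2): starts [18, 122, 137, 145, 188, 229] → cuts [20, 124, 139, 147, 190, 231]
  KluV (AGAGGAAT, off=5): starts [31, 58, 114, 170, 204] → cuts [36, 63, 119, 175, 209]
  OquX (AAAC, off=3): starts [1, 25, 39, 81, 85, 154] → cuts [4, 28, 42, 84, 88, 157]
  ZebIV (AAAAATCA, off=7): starts [180, 239, 254] → cuts [187, 246, 261]

Pooled cuts: [4, 20, 28, 36, 42, 47, 63, 84, 88, 90, 119, 124, 131, 139, 147, 157, 160, 175, 187, 190, 209, 221, 231, 246, 261]

Fragment lengths:
  [0,4): 4 bp
  [4,20): 16 bp
  [20,28): 8 bp
  [28,36): 8 bp
  [36,42): 6 bp
  [42,47): 5 bp
  [47,63): 16 bp
  [63,84): 21 bp
  [84,88): 4 bp
  [88,90): 2 bp
  [90,119): 29 bp
  [119,124): 5 bp
  [124,131): 7 bp
  [131,139): 8 bp
  [139,147): 8 bp
  [147,157): 10 bp
  [157,160): 3 bp
  [160,175): 15 bp
  [175,187): 12 bp
  [187,190): 3 bp
  [190,209): 19 bp
  [209,221): 12 bp
  [221,231): 10 bp
  [231,246): 15 bp
  [246,261): 15 bp
  [261,266): 5 bp

[2,3,3,4,4,5,5,5,6,7,8,8,8,8,10,10,12,12,15,15,15,16,16,19,21,29]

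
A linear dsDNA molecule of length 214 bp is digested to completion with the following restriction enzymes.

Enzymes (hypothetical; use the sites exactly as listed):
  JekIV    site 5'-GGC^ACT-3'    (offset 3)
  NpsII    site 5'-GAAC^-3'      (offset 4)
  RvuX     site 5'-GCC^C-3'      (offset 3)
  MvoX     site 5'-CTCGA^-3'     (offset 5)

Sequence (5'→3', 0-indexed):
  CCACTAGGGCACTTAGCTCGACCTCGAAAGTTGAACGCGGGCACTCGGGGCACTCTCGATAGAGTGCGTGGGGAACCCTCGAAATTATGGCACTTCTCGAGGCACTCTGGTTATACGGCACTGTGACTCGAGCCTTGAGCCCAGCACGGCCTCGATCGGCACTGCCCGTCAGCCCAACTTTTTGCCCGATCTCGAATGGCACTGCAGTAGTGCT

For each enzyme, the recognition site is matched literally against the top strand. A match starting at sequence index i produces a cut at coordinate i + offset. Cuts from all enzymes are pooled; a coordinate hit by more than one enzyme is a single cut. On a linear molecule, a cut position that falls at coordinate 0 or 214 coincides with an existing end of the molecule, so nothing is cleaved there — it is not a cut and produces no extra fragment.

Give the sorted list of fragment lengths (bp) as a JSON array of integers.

[3,5,5,6,6,6,6,8,8,9,9,9,9,9,10,10,11,12,12,14,14,16,17]

Site scan:
  JekIV (GGCACT, off=3): starts [7, 39, 48, 88, 100, 116, 157, 197] → cuts [10, 42, 51, 91, 103, 119, 160, 200]
  NpsII (GAAC, off=4): starts [32, 72] → cuts [36, 76]
  RvuX (GCCC, off=3): starts [138, 163, 171, 183] → cuts [141, 166, 174, 186]
  MvoX (CTCGA, off=5): starts [16, 22, 54, 77, 95, 126, 150, 190] → cuts [21, 27, 59, 82, 100, 131, 155, 195]

All cut coordinates (distinct, sorted): [10, 21, 27, 36, 42, 51, 59, 76, 82, 91, 100, 103, 119, 131, 141, 155, 160, 166, 174, 186, 195, 200]

Fragment lengths:
  [0,10): 10 bp
  [10,21): 11 bp
  [21,27): 6 bp
  [27,36): 9 bp
  [36,42): 6 bp
  [42,51): 9 bp
  [51,59): 8 bp
  [59,76): 17 bp
  [76,82): 6 bp
  [82,91): 9 bp
  [91,100): 9 bp
  [100,103): 3 bp
  [103,119): 16 bp
  [119,131): 12 bp
  [131,141): 10 bp
  [141,155): 14 bp
  [155,160): 5 bp
  [160,166): 6 bp
  [166,174): 8 bp
  [174,186): 12 bp
  [186,195): 9 bp
  [195,200): 5 bp
  [200,214): 14 bp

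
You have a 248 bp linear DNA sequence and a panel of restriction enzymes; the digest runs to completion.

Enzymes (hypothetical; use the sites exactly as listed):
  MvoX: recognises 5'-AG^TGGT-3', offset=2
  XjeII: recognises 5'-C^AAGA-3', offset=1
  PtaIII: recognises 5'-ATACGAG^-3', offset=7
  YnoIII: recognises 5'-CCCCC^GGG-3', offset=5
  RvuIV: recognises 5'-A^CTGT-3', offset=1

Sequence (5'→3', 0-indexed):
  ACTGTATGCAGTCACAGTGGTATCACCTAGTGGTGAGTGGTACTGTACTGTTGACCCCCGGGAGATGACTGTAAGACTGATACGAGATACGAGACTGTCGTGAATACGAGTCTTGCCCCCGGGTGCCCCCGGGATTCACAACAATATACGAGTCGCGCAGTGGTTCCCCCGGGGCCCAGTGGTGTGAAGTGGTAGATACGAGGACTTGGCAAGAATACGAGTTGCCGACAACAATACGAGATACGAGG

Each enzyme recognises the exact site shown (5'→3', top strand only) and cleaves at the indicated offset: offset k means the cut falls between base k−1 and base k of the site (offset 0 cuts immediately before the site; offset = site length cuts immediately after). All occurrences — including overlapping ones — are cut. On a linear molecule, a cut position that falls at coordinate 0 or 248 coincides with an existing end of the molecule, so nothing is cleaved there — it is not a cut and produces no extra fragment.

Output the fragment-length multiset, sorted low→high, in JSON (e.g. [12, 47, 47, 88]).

[1,1,1,5,5,7,7,7,8,8,9,9,10,10,10,10,11,12,13,13,16,16,18,19,22]

Site scan:
  MvoX AGTGGT/2: at [15, 28, 35, 158, 177, 187] ⇒ [17, 30, 37, 160, 179, 189]
  XjeII CAAGA/1: at [209] ⇒ [210]
  PtaIII ATACGAG/7: at [79, 86, 103, 145, 195, 214, 233, 240] ⇒ [86, 93, 110, 152, 202, 221, 240, 247]
  YnoIII CCCCCGGG/5: at [54, 115, 125, 165] ⇒ [59, 120, 130, 170]
  RvuIV ACTGT/1: at [0, 41, 46, 67, 93] ⇒ [1, 42, 47, 68, 94]

All cut coordinates (distinct, sorted): [1, 17, 30, 37, 42, 47, 59, 68, 86, 93, 94, 110, 120, 130, 152, 160, 170, 179, 189, 202, 210, 221, 240, 247]

Fragment lengths:
  [0,1): 1 bp
  [1,17): 16 bp
  [17,30): 13 bp
  [30,37): 7 bp
  [37,42): 5 bp
  [42,47): 5 bp
  [47,59): 12 bp
  [59,68): 9 bp
  [68,86): 18 bp
  [86,93): 7 bp
  [93,94): 1 bp
  [94,110): 16 bp
  [110,120): 10 bp
  [120,130): 10 bp
  [130,152): 22 bp
  [152,160): 8 bp
  [160,170): 10 bp
  [170,179): 9 bp
  [179,189): 10 bp
  [189,202): 13 bp
  [202,210): 8 bp
  [210,221): 11 bp
  [221,240): 19 bp
  [240,247): 7 bp
  [247,248): 1 bp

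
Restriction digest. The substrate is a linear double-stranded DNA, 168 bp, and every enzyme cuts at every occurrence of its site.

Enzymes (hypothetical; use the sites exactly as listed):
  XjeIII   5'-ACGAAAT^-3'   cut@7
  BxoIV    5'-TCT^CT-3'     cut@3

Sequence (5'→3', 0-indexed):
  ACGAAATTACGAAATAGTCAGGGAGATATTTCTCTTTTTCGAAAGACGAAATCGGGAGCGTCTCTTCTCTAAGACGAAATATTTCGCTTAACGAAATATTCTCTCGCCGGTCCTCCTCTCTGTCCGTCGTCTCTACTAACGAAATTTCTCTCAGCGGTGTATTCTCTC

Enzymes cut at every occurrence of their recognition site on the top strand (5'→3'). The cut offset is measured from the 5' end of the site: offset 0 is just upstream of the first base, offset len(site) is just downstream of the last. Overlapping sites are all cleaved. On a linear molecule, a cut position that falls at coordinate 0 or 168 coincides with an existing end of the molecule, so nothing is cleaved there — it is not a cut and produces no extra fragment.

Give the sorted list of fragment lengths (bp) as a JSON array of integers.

Site scan:
  XjeIII ACGAAAT/7: at [0, 8, 45, 73, 90, 138] ⇒ [7, 15, 52, 80, 97, 145]
  BxoIV TCTCT/3: at [30, 60, 65, 99, 116, 129, 146, 162] ⇒ [33, 63, 68, 102, 119, 132, 149, 165]

All cut coordinates (distinct, sorted): [7, 15, 33, 52, 63, 68, 80, 97, 102, 119, 132, 145, 149, 165]

Fragment lengths:
  [0,7): 7 bp
  [7,15): 8 bp
  [15,33): 18 bp
  [33,52): 19 bp
  [52,63): 11 bp
  [63,68): 5 bp
  [68,80): 12 bp
  [80,97): 17 bp
  [97,102): 5 bp
  [102,119): 17 bp
  [119,132): 13 bp
  [132,145): 13 bp
  [145,149): 4 bp
  [149,165): 16 bp
  [165,168): 3 bp

[3,4,5,5,7,8,11,12,13,13,16,17,17,18,19]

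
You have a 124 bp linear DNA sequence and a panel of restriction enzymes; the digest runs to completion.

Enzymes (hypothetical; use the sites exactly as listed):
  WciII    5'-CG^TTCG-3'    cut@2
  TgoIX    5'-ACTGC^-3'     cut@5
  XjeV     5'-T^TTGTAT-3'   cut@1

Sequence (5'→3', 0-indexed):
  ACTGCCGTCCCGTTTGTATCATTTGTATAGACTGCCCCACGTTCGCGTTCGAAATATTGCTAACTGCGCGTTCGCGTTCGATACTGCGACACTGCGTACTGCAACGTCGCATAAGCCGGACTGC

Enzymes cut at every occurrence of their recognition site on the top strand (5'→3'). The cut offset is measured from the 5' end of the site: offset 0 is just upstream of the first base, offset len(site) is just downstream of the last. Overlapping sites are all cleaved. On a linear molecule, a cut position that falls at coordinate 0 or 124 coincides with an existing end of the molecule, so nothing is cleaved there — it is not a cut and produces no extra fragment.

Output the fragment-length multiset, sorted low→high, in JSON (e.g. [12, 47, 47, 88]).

Site scan:
  WciII CGTTCG/2: at [39, 45, 68, 74] ⇒ [41, 47, 70, 76]
  TgoIX ACTGC/5: at [0, 30, 62, 82, 90, 97, 119] ⇒ [5, 35, 67, 87, 95, 102] (position 124 is a terminus of the linear molecule — no cut)
  XjeV TTTGTAT/1: at [12, 21] ⇒ [13, 22]

All cut coordinates (distinct, sorted): [5, 13, 22, 35, 41, 47, 67, 70, 76, 87, 95, 102]

Fragments:
  [0,5): 5 bp
  [5,13): 8 bp
  [13,22): 9 bp
  [22,35): 13 bp
  [35,41): 6 bp
  [41,47): 6 bp
  [47,67): 20 bp
  [67,70): 3 bp
  [70,76): 6 bp
  [76,87): 11 bp
  [87,95): 8 bp
  [95,102): 7 bp
  [102,124): 22 bp

[3,5,6,6,6,7,8,8,9,11,13,20,22]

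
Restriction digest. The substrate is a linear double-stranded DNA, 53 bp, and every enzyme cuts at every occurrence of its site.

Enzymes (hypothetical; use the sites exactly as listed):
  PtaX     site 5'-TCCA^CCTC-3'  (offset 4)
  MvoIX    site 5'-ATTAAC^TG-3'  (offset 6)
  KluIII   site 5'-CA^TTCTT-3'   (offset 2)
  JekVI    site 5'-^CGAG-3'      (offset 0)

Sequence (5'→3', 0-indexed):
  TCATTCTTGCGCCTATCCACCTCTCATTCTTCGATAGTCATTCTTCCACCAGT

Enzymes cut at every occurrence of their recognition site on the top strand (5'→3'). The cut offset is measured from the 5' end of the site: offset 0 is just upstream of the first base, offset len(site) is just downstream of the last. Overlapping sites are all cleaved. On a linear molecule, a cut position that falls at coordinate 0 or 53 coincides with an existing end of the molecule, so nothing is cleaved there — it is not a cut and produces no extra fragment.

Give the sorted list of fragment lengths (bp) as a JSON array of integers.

[3,7,13,14,16]

Site scan:
  PtaX (TCCACCTC, off=4): starts [15] → cuts [19]
  MvoIX (ATTAACTG, off=6): no sites
  KluIII (CATTCTT, off=2): starts [1, 24, 38] → cuts [3, 26, 40]
  JekVI (CGAG, off=0): no sites

Pooled cuts: [3, 19, 26, 40]

Fragment lengths:
  [0,3): 3 bp
  [3,19): 16 bp
  [19,26): 7 bp
  [26,40): 14 bp
  [40,53): 13 bp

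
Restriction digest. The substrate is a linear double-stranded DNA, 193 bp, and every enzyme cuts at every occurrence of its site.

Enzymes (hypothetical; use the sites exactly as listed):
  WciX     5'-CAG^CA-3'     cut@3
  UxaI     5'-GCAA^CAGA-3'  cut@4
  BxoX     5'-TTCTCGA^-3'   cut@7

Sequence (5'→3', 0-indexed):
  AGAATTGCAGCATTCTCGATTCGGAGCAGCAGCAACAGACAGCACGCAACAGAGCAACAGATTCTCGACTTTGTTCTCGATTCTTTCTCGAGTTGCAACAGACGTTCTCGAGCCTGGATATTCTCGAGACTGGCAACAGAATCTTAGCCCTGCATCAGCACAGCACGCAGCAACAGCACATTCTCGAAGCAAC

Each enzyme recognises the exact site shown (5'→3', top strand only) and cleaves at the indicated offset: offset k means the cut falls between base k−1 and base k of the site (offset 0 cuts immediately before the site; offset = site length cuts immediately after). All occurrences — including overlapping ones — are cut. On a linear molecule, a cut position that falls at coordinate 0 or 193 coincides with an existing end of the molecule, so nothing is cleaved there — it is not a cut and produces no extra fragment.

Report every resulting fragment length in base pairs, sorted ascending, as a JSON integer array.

[3,3,5,6,6,7,7,7,7,8,9,9,10,10,11,11,11,12,13,16,22]

Site scan:
  WciX (CAGCA, off=3): starts [7, 26, 29, 39, 155, 160, 167, 173] → cuts [10, 29, 32, 42, 158, 163, 170, 176]
  UxaI (GCAACAGA, off=4): starts [31, 45, 53, 94, 132] → cuts [35, 49, 57, 98, 136]
  BxoX (TTCTCGA, off=7): starts [12, 61, 73, 84, 104, 120, 180] → cuts [19, 68, 80, 91, 111, 127, 187]

Pooled cuts: [10, 19, 29, 32, 35, 42, 49, 57, 68, 80, 91, 98, 111, 127, 136, 158, 163, 170, 176, 187]

Fragment lengths:
  [0,10): 10 bp
  [10,19): 9 bp
  [19,29): 10 bp
  [29,32): 3 bp
  [32,35): 3 bp
  [35,42): 7 bp
  [42,49): 7 bp
  [49,57): 8 bp
  [57,68): 11 bp
  [68,80): 12 bp
  [80,91): 11 bp
  [91,98): 7 bp
  [98,111): 13 bp
  [111,127): 16 bp
  [127,136): 9 bp
  [136,158): 22 bp
  [158,163): 5 bp
  [163,170): 7 bp
  [170,176): 6 bp
  [176,187): 11 bp
  [187,193): 6 bp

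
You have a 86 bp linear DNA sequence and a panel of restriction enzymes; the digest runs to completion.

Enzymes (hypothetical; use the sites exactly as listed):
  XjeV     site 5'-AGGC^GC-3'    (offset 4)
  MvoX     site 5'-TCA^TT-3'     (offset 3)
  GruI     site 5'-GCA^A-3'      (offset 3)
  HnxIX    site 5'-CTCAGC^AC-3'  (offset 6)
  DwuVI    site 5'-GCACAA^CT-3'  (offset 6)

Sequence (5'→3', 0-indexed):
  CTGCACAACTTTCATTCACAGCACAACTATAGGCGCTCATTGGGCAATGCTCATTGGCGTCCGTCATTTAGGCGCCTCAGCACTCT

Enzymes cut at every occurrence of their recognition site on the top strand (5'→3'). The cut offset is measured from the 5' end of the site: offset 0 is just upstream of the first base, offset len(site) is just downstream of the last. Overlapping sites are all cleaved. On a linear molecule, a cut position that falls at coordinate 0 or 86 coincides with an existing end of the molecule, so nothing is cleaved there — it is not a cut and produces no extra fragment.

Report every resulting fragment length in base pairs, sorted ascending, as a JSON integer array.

[5,5,6,7,7,7,8,8,8,12,13]

Scan for sites:
  XjeV (AGGCGC, off=4): starts [30, 69] → cuts [34, 73]
  MvoX (TCATT, off=3): starts [11, 36, 50, 63] → cuts [14, 39, 53, 66]
  GruI (GCAA, off=3): starts [43] → cuts [46]
  HnxIX (CTCAGCAC, off=6): starts [75] → cuts [81]
  DwuVI (GCACAACT, off=6): starts [2, 20] → cuts [8, 26]

All cut coordinates (distinct, sorted): [8, 14, 26, 34, 39, 46, 53, 66, 73, 81]

Fragments:
  [0,8): 8 bp
  [8,14): 6 bp
  [14,26): 12 bp
  [26,34): 8 bp
  [34,39): 5 bp
  [39,46): 7 bp
  [46,53): 7 bp
  [53,66): 13 bp
  [66,73): 7 bp
  [73,81): 8 bp
  [81,86): 5 bp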